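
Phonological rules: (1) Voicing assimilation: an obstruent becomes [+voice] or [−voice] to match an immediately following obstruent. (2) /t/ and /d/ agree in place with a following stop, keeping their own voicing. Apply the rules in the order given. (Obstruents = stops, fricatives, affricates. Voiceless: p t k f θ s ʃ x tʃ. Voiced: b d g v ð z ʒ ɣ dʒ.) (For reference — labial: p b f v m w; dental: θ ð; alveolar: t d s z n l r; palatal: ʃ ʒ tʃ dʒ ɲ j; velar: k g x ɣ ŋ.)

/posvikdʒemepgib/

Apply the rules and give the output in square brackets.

Rule 1: /s/ before /v/ (voiced) → [z]
Rule 1: /k/ before /dʒ/ (voiced) → [g]
Rule 1: /p/ before /g/ (voiced) → [b]
After rule 1: pozvigdʒemebgib
Rule 2: no segment meets the rule's conditions; no change.

[pozvigdʒemebgib]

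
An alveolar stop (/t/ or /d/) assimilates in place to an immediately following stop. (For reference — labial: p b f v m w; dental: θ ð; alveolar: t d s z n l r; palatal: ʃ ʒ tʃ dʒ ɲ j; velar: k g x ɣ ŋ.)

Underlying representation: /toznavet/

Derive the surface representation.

[toznavet]

no segment meets the rule's conditions; no change.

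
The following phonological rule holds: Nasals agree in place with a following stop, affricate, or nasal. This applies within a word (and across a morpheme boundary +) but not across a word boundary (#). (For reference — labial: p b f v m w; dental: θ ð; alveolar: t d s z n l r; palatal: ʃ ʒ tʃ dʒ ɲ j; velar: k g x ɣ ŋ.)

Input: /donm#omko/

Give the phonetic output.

/n/ before /m/ (labial) → [m]
/m/ before /k/ (velar) → [ŋ]

[domm#oŋko]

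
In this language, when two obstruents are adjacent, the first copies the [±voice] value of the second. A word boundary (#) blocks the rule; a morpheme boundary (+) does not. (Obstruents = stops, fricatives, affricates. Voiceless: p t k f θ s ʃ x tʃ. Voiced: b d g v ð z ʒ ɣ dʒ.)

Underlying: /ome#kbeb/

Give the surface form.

[ome#gbeb]

/k/ before /b/ (voiced) → [g]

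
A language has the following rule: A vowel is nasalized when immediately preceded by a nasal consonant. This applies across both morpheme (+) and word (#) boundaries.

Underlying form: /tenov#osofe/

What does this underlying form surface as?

/o/ after nasal /n/ → [õ]

[tenõv#osofe]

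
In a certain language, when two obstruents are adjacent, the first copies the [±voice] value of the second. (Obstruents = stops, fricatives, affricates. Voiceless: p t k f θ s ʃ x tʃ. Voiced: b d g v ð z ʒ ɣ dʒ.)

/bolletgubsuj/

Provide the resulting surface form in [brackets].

/t/ before /g/ (voiced) → [d]
/b/ before /s/ (voiceless) → [p]

[bolledgupsuj]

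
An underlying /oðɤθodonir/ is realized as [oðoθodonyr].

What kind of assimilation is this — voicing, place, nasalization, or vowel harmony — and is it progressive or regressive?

/ɤ/→[o] /i/→[y].
Vowels agree with the first vowel, so the harmony is progressive.

vowel harmony, progressive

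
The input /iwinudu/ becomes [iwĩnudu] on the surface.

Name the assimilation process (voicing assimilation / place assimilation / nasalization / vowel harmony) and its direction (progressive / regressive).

nasalization, regressive

/i/→[ĩ].
Each target copies a feature from the following segment, so the direction is regressive.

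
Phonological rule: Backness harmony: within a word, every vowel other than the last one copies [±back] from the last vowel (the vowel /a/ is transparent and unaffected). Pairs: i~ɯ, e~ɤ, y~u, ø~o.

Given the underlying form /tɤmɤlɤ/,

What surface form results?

no segment meets the rule's conditions; no change.

[tɤmɤlɤ]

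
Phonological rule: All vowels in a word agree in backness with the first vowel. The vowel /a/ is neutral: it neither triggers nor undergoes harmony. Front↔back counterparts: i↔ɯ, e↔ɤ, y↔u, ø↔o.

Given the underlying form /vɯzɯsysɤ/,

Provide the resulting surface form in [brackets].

[vɯzɯsusɤ]

/y/ harmonizes with /ɯ/ ([+back]) → [u]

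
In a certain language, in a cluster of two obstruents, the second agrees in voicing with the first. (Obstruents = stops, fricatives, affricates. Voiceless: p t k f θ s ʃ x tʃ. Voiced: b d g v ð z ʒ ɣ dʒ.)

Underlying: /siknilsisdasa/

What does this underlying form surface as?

/d/ after /s/ (voiceless) → [t]

[siknilsistasa]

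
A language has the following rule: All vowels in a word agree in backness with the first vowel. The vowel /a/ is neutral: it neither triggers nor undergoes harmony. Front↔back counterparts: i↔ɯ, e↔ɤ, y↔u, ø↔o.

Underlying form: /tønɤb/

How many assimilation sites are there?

1

/ɤ/ harmonizes with /ø/ ([-back]) → [e]
1 segment changes.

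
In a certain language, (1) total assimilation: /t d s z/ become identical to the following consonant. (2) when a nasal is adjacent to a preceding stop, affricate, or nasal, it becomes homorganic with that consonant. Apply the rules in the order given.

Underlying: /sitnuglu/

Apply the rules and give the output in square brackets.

Rule 1: /t/ before /n/ → [n] (total assimilation)
After rule 1: sinnuglu
Rule 2: no segment meets the rule's conditions; no change.

[sinnuglu]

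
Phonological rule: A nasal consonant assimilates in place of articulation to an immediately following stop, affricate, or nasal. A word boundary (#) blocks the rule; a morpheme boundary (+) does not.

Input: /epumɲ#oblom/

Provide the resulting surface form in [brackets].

/m/ before /ɲ/ (palatal) → [ɲ]

[epuɲɲ#oblom]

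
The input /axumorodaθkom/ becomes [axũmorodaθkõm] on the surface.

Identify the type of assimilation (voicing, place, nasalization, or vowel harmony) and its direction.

nasalization, regressive

/u/→[ũ] /o/→[õ].
Each target copies a feature from the following segment, so the direction is regressive.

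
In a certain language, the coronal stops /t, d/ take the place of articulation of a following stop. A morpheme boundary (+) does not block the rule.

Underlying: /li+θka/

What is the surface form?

[li+θka]

no segment meets the rule's conditions; no change.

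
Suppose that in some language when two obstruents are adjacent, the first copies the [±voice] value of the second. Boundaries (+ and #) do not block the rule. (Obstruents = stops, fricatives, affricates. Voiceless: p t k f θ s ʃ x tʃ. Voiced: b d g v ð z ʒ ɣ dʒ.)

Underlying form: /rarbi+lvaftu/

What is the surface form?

[rarbi+lvaftu]

no segment meets the rule's conditions; no change.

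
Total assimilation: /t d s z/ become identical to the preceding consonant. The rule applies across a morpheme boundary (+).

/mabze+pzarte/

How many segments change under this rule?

/z/ after /b/ → [b] (total assimilation)
/z/ after /p/ → [p] (total assimilation)
/t/ after /r/ → [r] (total assimilation)
3 segments change.

3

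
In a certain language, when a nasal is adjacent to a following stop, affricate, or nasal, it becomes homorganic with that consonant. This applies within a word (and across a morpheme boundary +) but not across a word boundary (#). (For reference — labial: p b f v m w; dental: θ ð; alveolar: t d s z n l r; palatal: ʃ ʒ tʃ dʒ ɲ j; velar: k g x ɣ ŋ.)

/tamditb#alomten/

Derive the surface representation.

/m/ before /d/ (alveolar) → [n]
/m/ before /t/ (alveolar) → [n]

[tanditb#alonten]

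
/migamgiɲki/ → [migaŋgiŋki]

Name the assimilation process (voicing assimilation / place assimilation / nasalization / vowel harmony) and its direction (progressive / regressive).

/m/→[ŋ] /ɲ/→[ŋ].
Each target copies a feature from the following segment, so the direction is regressive.

place assimilation, regressive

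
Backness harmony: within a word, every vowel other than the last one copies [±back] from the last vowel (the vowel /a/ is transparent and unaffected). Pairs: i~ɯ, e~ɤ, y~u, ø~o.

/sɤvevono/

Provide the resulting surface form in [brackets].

[sɤvɤvono]

/e/ harmonizes with /o/ ([+back]) → [ɤ]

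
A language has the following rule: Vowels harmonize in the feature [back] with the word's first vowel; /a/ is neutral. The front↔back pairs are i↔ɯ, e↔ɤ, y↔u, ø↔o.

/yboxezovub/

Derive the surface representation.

[ybøxezøvyb]

/o/ harmonizes with /y/ ([-back]) → [ø]
/o/ harmonizes with /y/ ([-back]) → [ø]
/u/ harmonizes with /y/ ([-back]) → [y]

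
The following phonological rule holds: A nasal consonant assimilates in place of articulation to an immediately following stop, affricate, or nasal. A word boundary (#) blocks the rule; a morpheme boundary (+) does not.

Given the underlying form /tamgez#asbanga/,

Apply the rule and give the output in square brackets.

/m/ before /g/ (velar) → [ŋ]
/n/ before /g/ (velar) → [ŋ]

[taŋgez#asbaŋga]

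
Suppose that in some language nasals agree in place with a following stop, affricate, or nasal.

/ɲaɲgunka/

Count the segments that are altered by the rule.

2

/ɲ/ before /g/ (velar) → [ŋ]
/n/ before /k/ (velar) → [ŋ]
2 segments change.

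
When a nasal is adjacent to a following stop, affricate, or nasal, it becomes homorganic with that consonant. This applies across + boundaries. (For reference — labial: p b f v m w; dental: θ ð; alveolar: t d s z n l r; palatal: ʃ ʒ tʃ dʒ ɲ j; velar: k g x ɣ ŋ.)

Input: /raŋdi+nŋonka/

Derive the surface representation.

/ŋ/ before /d/ (alveolar) → [n]
/n/ before /ŋ/ (velar) → [ŋ]
/n/ before /k/ (velar) → [ŋ]

[randi+ŋŋoŋka]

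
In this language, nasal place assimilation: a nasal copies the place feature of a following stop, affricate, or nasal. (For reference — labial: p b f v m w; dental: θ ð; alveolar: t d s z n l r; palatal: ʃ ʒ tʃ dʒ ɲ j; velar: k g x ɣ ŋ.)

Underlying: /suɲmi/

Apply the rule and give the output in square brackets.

/ɲ/ before /m/ (labial) → [m]

[summi]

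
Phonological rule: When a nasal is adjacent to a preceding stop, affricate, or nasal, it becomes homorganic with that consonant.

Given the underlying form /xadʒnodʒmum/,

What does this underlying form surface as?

/n/ after /dʒ/ (palatal) → [ɲ]
/m/ after /dʒ/ (palatal) → [ɲ]

[xadʒɲodʒɲum]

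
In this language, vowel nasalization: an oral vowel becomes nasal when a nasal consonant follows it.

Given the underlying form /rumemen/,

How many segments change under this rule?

/u/ before nasal /m/ → [ũ]
/e/ before nasal /m/ → [ẽ]
/e/ before nasal /n/ → [ẽ]
3 segments change.

3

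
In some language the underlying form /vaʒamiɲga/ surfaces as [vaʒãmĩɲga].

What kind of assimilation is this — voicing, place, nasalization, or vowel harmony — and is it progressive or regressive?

/a/→[ã] /i/→[ĩ].
Each target copies a feature from the following segment, so the direction is regressive.

nasalization, regressive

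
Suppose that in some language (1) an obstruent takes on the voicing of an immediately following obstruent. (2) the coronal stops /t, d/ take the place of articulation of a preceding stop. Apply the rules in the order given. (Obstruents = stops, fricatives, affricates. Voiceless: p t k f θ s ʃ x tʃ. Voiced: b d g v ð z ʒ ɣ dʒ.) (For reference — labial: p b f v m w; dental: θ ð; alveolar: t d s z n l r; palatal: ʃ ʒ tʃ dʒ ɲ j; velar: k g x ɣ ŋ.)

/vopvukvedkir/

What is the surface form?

Rule 1: /p/ before /v/ (voiced) → [b]
Rule 1: /k/ before /v/ (voiced) → [g]
Rule 1: /d/ before /k/ (voiceless) → [t]
After rule 1: vobvugvetkir
Rule 2: no segment meets the rule's conditions; no change.

[vobvugvetkir]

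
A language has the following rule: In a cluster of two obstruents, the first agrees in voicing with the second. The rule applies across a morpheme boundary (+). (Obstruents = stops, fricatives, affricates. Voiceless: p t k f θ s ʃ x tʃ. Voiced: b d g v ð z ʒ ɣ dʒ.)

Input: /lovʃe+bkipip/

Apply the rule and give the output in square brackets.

[lofʃe+pkipip]

/v/ before /ʃ/ (voiceless) → [f]
/b/ before /k/ (voiceless) → [p]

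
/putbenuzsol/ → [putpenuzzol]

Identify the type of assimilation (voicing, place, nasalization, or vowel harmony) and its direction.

/b/→[p] /s/→[z].
Each target copies a feature from the preceding segment, so the direction is progressive.

voicing assimilation, progressive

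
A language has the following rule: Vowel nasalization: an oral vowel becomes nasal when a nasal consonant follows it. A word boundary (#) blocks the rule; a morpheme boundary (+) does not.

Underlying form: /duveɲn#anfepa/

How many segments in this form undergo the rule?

/e/ before nasal /ɲ/ → [ẽ]
/a/ before nasal /n/ → [ã]
2 segments change.

2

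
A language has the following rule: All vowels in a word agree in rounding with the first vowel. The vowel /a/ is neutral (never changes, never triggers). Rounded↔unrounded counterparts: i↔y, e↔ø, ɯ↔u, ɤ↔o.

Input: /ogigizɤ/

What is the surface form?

[ogygyzo]

/i/ harmonizes with /o/ ([+round]) → [y]
/i/ harmonizes with /o/ ([+round]) → [y]
/ɤ/ harmonizes with /o/ ([+round]) → [o]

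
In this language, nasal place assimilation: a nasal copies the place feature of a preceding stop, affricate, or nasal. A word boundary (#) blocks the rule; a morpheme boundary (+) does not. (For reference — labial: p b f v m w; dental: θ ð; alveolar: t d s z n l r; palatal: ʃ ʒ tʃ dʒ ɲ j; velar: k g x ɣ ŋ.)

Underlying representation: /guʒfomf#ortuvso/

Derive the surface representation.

[guʒfomf#ortuvso]

no segment meets the rule's conditions; no change.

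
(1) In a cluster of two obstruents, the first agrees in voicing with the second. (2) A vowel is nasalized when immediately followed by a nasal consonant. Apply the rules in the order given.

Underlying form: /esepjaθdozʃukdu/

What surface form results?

[esepjaðdosʃugdu]

Rule 1: /θ/ before /d/ (voiced) → [ð]
Rule 1: /z/ before /ʃ/ (voiceless) → [s]
Rule 1: /k/ before /d/ (voiced) → [g]
After rule 1: esepjaðdosʃugdu
Rule 2: no segment meets the rule's conditions; no change.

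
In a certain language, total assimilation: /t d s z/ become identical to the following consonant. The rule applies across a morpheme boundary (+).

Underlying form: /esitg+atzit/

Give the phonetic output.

/t/ before /g/ → [g] (total assimilation)
/t/ before /z/ → [z] (total assimilation)

[esigg+azzit]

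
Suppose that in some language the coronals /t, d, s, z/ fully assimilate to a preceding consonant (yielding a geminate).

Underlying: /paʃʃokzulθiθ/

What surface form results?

[paʃʃokkulθiθ]

/z/ after /k/ → [k] (total assimilation)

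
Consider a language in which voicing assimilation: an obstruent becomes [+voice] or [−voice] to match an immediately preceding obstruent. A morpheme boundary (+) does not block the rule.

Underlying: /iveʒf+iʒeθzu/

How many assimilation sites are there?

2

/f/ after /ʒ/ (voiced) → [v]
/z/ after /θ/ (voiceless) → [s]
2 segments change.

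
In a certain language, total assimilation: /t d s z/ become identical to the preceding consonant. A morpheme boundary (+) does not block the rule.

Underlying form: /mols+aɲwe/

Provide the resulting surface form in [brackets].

/s/ after /l/ → [l] (total assimilation)

[moll+aɲwe]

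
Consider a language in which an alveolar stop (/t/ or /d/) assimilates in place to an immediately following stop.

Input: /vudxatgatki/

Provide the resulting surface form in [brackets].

/t/ before /g/ (velar) → [k]
/t/ before /k/ (velar) → [k]

[vudxakgakki]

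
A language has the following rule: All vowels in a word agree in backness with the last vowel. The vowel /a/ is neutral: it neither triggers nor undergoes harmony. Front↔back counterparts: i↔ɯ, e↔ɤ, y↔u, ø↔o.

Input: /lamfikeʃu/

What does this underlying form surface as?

[lamfɯkɤʃu]

/i/ harmonizes with /u/ ([+back]) → [ɯ]
/e/ harmonizes with /u/ ([+back]) → [ɤ]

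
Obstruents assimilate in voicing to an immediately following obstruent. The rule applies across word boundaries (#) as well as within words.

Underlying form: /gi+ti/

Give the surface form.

[gi+ti]

no segment meets the rule's conditions; no change.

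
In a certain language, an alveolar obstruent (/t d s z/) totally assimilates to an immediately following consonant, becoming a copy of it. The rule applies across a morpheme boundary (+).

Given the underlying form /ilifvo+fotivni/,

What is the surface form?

[ilifvo+fotivni]

no segment meets the rule's conditions; no change.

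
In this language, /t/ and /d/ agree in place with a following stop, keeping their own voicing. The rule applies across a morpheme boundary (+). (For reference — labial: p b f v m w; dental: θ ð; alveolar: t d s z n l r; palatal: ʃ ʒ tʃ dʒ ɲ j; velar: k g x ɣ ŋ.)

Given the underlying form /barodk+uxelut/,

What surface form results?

/d/ before /k/ (velar) → [g]

[barogk+uxelut]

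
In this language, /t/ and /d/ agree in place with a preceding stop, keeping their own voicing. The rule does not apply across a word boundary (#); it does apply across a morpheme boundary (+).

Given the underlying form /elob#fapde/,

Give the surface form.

[elob#fapbe]

/d/ after /p/ (labial) → [b]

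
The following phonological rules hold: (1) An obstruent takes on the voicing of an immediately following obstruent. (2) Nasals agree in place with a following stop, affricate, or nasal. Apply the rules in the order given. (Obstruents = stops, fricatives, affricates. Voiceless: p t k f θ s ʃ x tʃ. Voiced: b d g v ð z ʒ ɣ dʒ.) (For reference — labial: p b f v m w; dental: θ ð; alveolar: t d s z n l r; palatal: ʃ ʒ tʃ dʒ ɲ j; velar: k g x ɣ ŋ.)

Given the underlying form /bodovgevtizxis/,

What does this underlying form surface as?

[bodovgeftisxis]

Rule 1: /v/ before /t/ (voiceless) → [f]
Rule 1: /z/ before /x/ (voiceless) → [s]
After rule 1: bodovgeftisxis
Rule 2: no segment meets the rule's conditions; no change.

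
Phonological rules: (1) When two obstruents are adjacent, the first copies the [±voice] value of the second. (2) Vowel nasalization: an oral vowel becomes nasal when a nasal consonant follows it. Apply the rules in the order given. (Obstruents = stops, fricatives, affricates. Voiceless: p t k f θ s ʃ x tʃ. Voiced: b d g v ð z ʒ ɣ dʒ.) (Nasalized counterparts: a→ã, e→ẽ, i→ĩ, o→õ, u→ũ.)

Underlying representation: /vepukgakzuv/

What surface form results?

Rule 1: /k/ before /g/ (voiced) → [g]
Rule 1: /k/ before /z/ (voiced) → [g]
After rule 1: vepuggagzuv
Rule 2: no segment meets the rule's conditions; no change.

[vepuggagzuv]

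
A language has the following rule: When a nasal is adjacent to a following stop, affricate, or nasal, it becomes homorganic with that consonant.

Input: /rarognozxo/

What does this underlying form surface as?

no segment meets the rule's conditions; no change.

[rarognozxo]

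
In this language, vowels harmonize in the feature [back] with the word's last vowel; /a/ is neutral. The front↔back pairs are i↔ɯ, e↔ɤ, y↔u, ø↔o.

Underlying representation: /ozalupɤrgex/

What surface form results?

/o/ harmonizes with /e/ ([-back]) → [ø]
/u/ harmonizes with /e/ ([-back]) → [y]
/ɤ/ harmonizes with /e/ ([-back]) → [e]

[øzalypergex]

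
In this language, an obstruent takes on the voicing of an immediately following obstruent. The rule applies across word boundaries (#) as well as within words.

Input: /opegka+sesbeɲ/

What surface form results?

/g/ before /k/ (voiceless) → [k]
/s/ before /b/ (voiced) → [z]

[opekka+sezbeɲ]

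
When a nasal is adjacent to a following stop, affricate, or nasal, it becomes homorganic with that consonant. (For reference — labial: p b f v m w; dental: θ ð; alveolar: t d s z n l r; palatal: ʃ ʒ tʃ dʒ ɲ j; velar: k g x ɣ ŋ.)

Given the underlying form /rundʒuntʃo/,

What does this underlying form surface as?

[ruɲdʒuɲtʃo]

/n/ before /dʒ/ (palatal) → [ɲ]
/n/ before /tʃ/ (palatal) → [ɲ]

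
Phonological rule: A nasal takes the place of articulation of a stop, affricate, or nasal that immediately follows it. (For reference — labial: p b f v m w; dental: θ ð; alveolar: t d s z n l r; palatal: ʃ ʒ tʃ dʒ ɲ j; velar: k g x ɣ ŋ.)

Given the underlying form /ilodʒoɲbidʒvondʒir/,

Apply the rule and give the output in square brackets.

/ɲ/ before /b/ (labial) → [m]
/n/ before /dʒ/ (palatal) → [ɲ]

[ilodʒombidʒvoɲdʒir]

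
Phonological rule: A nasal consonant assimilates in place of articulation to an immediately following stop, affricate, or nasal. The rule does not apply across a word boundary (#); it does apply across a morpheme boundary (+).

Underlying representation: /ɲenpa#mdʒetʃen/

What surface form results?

/n/ before /p/ (labial) → [m]
/m/ before /dʒ/ (palatal) → [ɲ]

[ɲempa#ɲdʒetʃen]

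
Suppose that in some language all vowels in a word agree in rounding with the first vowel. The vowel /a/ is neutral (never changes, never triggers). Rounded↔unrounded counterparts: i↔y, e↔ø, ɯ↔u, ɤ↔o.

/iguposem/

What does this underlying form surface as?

[igɯpɤsem]

/u/ harmonizes with /i/ ([-round]) → [ɯ]
/o/ harmonizes with /i/ ([-round]) → [ɤ]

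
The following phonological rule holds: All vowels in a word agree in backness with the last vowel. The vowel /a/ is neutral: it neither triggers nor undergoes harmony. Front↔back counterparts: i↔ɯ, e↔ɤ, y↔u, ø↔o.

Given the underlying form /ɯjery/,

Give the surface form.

/ɯ/ harmonizes with /y/ ([-back]) → [i]

[ijery]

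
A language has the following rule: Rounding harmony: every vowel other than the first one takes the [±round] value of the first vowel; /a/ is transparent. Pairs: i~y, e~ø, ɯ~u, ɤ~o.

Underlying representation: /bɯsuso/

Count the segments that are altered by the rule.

/u/ harmonizes with /ɯ/ ([-round]) → [ɯ]
/o/ harmonizes with /ɯ/ ([-round]) → [ɤ]
2 segments change.

2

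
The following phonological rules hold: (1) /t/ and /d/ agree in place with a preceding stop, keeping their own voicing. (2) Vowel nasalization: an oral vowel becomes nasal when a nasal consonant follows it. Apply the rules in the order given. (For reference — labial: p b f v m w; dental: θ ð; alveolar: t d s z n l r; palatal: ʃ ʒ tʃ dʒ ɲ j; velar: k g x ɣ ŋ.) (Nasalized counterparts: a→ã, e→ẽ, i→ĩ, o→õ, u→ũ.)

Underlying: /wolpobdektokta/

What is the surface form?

[wolpobbekkokka]

Rule 1: /d/ after /b/ (labial) → [b]
Rule 1: /t/ after /k/ (velar) → [k]
Rule 1: /t/ after /k/ (velar) → [k]
After rule 1: wolpobbekkokka
Rule 2: no segment meets the rule's conditions; no change.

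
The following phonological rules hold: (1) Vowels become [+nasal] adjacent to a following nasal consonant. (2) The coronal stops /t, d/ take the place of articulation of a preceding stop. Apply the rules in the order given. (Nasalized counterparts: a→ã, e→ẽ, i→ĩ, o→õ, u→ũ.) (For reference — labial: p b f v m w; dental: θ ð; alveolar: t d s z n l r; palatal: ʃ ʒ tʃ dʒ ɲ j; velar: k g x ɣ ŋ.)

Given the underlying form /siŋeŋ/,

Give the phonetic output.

[sĩŋẽŋ]

Rule 1: /i/ before nasal /ŋ/ → [ĩ]
Rule 1: /e/ before nasal /ŋ/ → [ẽ]
After rule 1: sĩŋẽŋ
Rule 2: no segment meets the rule's conditions; no change.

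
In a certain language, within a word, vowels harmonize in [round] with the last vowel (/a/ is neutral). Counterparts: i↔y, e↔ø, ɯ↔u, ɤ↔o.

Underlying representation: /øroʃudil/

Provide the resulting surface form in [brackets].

/ø/ harmonizes with /i/ ([-round]) → [e]
/o/ harmonizes with /i/ ([-round]) → [ɤ]
/u/ harmonizes with /i/ ([-round]) → [ɯ]

[erɤʃɯdil]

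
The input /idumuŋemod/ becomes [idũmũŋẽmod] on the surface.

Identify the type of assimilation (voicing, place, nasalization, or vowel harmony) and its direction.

/u/→[ũ] /u/→[ũ] /e/→[ẽ].
Each target copies a feature from the following segment, so the direction is regressive.

nasalization, regressive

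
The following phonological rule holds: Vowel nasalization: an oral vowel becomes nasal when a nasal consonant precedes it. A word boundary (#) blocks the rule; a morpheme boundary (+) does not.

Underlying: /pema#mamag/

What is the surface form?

[pemã#mãmãg]

/a/ after nasal /m/ → [ã]
/a/ after nasal /m/ → [ã]
/a/ after nasal /m/ → [ã]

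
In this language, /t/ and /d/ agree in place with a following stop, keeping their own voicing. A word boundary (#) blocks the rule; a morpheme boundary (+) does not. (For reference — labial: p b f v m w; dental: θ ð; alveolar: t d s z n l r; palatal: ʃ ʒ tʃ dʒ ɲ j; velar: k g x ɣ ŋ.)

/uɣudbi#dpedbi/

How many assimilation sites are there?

/d/ before /b/ (labial) → [b]
/d/ before /p/ (labial) → [b]
/d/ before /b/ (labial) → [b]
3 segments change.

3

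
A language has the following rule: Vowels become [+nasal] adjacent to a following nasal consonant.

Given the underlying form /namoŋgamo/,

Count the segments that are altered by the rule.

3

/a/ before nasal /m/ → [ã]
/o/ before nasal /ŋ/ → [õ]
/a/ before nasal /m/ → [ã]
3 segments change.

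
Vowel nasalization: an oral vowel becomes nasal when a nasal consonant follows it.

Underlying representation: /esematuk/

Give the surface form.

/e/ before nasal /m/ → [ẽ]

[esẽmatuk]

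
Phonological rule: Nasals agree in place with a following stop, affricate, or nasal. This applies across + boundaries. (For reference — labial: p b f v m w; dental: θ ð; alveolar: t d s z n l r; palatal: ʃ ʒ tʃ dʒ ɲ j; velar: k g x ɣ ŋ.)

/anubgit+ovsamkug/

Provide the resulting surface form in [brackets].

[anubgit+ovsaŋkug]

/m/ before /k/ (velar) → [ŋ]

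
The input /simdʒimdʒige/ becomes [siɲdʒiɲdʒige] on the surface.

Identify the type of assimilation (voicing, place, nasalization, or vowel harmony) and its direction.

/m/→[ɲ] /m/→[ɲ].
Each target copies a feature from the following segment, so the direction is regressive.

place assimilation, regressive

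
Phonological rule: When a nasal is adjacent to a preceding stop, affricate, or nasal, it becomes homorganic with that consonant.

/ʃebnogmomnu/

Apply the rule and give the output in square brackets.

/n/ after /b/ (labial) → [m]
/m/ after /g/ (velar) → [ŋ]
/n/ after /m/ (labial) → [m]

[ʃebmogŋommu]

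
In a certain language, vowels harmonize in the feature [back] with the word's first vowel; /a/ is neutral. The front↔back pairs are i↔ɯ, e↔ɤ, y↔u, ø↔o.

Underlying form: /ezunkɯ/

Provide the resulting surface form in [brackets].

/u/ harmonizes with /e/ ([-back]) → [y]
/ɯ/ harmonizes with /e/ ([-back]) → [i]

[ezynki]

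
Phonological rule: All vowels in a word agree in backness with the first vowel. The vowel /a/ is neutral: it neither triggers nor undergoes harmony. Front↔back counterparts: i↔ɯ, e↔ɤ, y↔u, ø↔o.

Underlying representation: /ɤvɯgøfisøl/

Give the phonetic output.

/ø/ harmonizes with /ɤ/ ([+back]) → [o]
/i/ harmonizes with /ɤ/ ([+back]) → [ɯ]
/ø/ harmonizes with /ɤ/ ([+back]) → [o]

[ɤvɯgofɯsol]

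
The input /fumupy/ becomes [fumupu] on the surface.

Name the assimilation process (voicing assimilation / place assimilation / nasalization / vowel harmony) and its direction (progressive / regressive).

/y/→[u].
Vowels agree with the first vowel, so the harmony is progressive.

vowel harmony, progressive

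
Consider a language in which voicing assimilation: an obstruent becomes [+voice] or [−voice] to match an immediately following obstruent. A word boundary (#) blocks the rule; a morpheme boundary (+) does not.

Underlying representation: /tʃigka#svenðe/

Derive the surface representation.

/g/ before /k/ (voiceless) → [k]
/s/ before /v/ (voiced) → [z]

[tʃikka#zvenðe]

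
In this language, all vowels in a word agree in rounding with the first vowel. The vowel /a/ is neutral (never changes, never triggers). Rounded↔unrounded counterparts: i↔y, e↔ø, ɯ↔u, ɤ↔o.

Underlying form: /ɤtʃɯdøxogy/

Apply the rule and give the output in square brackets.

/ø/ harmonizes with /ɤ/ ([-round]) → [e]
/o/ harmonizes with /ɤ/ ([-round]) → [ɤ]
/y/ harmonizes with /ɤ/ ([-round]) → [i]

[ɤtʃɯdexɤgi]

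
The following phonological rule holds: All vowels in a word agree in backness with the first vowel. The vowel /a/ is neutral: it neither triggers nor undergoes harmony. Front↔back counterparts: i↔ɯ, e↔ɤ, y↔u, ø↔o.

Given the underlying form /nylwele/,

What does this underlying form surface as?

no segment meets the rule's conditions; no change.

[nylwele]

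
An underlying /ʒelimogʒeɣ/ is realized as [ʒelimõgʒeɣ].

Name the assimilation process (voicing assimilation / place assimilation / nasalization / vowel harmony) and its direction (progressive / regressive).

nasalization, progressive

/o/→[õ].
Each target copies a feature from the preceding segment, so the direction is progressive.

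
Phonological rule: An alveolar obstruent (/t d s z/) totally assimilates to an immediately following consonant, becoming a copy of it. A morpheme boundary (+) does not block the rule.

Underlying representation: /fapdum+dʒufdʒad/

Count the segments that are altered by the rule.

No segment meets the rule's conditions.

0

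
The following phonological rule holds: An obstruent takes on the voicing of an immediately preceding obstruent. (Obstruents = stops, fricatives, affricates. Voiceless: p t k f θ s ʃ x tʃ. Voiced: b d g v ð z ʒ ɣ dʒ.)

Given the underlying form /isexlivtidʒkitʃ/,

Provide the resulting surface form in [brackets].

[isexlivdidʒgitʃ]

/t/ after /v/ (voiced) → [d]
/k/ after /dʒ/ (voiced) → [g]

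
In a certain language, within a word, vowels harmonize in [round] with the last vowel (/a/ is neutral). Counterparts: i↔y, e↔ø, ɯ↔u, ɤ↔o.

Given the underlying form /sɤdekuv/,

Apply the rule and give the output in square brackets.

[sodøkuv]

/ɤ/ harmonizes with /u/ ([+round]) → [o]
/e/ harmonizes with /u/ ([+round]) → [ø]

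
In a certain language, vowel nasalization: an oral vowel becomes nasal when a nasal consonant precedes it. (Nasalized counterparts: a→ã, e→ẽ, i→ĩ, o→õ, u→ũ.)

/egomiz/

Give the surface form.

[egomĩz]

/i/ after nasal /m/ → [ĩ]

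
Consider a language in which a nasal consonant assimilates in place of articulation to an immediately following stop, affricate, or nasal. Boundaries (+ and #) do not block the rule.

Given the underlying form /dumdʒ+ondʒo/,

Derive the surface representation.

/m/ before /dʒ/ (palatal) → [ɲ]
/n/ before /dʒ/ (palatal) → [ɲ]

[duɲdʒ+oɲdʒo]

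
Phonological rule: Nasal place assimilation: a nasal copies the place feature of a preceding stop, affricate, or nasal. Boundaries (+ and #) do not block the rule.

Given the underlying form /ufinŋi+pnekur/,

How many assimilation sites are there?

2

/ŋ/ after /n/ (alveolar) → [n]
/n/ after /p/ (labial) → [m]
2 segments change.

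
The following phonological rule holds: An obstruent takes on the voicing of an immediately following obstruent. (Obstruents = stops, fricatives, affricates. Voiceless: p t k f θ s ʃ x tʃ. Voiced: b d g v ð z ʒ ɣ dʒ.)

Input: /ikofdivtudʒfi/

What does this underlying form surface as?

/f/ before /d/ (voiced) → [v]
/v/ before /t/ (voiceless) → [f]
/dʒ/ before /f/ (voiceless) → [tʃ]

[ikovdiftutʃfi]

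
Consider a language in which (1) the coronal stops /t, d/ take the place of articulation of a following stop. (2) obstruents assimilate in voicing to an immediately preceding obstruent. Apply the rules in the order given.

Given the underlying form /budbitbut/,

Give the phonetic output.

[bubbipput]

Rule 1: /d/ before /b/ (labial) → [b]
Rule 1: /t/ before /b/ (labial) → [p]
After rule 1: bubbipbut
Rule 2: /b/ after /p/ (voiceless) → [p]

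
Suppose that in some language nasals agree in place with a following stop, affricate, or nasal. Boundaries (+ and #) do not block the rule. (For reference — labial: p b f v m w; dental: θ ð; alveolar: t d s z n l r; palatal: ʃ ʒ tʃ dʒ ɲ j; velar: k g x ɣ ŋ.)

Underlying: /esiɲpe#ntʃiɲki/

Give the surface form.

[esimpe#ɲtʃiŋki]

/ɲ/ before /p/ (labial) → [m]
/n/ before /tʃ/ (palatal) → [ɲ]
/ɲ/ before /k/ (velar) → [ŋ]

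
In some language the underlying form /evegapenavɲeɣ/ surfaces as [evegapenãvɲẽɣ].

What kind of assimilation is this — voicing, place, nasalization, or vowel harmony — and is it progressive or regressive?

nasalization, progressive

/a/→[ã] /e/→[ẽ].
Each target copies a feature from the preceding segment, so the direction is progressive.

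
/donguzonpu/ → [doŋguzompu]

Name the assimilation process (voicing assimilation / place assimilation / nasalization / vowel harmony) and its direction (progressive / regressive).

place assimilation, regressive

/n/→[ŋ] /n/→[m].
Each target copies a feature from the following segment, so the direction is regressive.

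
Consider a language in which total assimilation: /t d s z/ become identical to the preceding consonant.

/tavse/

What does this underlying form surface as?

/s/ after /v/ → [v] (total assimilation)

[tavve]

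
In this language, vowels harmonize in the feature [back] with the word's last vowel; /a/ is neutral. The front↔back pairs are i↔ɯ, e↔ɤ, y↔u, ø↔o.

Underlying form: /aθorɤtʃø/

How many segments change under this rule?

/o/ harmonizes with /ø/ ([-back]) → [ø]
/ɤ/ harmonizes with /ø/ ([-back]) → [e]
2 segments change.

2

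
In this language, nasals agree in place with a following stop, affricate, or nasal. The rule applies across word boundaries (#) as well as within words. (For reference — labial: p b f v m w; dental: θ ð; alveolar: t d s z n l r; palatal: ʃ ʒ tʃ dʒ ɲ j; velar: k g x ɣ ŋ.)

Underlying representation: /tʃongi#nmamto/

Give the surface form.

/n/ before /g/ (velar) → [ŋ]
/n/ before /m/ (labial) → [m]
/m/ before /t/ (alveolar) → [n]

[tʃoŋgi#mmanto]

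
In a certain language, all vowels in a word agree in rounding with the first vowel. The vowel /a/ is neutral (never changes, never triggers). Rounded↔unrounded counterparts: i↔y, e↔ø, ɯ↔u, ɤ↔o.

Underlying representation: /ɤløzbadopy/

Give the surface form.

[ɤlezbadɤpi]

/ø/ harmonizes with /ɤ/ ([-round]) → [e]
/o/ harmonizes with /ɤ/ ([-round]) → [ɤ]
/y/ harmonizes with /ɤ/ ([-round]) → [i]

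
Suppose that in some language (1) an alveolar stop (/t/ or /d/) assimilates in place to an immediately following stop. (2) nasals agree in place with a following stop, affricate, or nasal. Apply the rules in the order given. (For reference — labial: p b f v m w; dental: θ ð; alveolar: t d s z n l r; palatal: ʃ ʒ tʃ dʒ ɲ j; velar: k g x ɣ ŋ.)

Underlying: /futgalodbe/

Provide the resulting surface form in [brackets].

Rule 1: /t/ before /g/ (velar) → [k]
Rule 1: /d/ before /b/ (labial) → [b]
After rule 1: fukgalobbe
Rule 2: no segment meets the rule's conditions; no change.

[fukgalobbe]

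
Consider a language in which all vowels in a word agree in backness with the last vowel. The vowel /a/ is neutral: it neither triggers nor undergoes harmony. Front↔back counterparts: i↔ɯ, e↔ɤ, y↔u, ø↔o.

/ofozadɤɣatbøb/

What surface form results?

/o/ harmonizes with /ø/ ([-back]) → [ø]
/o/ harmonizes with /ø/ ([-back]) → [ø]
/ɤ/ harmonizes with /ø/ ([-back]) → [e]

[øføzadeɣatbøb]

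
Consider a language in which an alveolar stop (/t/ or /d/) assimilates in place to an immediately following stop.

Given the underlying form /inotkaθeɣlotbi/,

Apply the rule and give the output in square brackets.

/t/ before /k/ (velar) → [k]
/t/ before /b/ (labial) → [p]

[inokkaθeɣlopbi]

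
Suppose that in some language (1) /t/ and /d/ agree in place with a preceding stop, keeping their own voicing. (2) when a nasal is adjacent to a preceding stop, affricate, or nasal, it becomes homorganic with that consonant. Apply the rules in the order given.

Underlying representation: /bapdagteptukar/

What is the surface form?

Rule 1: /d/ after /p/ (labial) → [b]
Rule 1: /t/ after /g/ (velar) → [k]
Rule 1: /t/ after /p/ (labial) → [p]
After rule 1: bapbagkeppukar
Rule 2: no segment meets the rule's conditions; no change.

[bapbagkeppukar]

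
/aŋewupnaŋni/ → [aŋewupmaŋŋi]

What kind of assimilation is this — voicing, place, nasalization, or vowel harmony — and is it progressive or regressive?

/n/→[m] /n/→[ŋ].
Each target copies a feature from the preceding segment, so the direction is progressive.

place assimilation, progressive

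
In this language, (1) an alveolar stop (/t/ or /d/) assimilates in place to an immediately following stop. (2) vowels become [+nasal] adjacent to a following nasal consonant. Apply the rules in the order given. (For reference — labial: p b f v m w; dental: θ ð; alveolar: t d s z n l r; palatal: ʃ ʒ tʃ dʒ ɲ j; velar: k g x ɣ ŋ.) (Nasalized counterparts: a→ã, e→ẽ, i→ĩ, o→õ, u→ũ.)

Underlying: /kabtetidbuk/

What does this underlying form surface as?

[kabtetibbuk]

Rule 1: /d/ before /b/ (labial) → [b]
After rule 1: kabtetibbuk
Rule 2: no segment meets the rule's conditions; no change.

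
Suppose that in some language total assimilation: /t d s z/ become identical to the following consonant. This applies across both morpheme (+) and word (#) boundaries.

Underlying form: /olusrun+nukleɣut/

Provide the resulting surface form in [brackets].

[olurrun+nukleɣut]

/s/ before /r/ → [r] (total assimilation)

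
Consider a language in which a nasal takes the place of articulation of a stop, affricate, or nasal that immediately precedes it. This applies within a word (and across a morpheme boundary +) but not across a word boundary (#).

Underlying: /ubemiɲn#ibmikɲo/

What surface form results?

[ubemiɲɲ#ibmikŋo]

/n/ after /ɲ/ (palatal) → [ɲ]
/ɲ/ after /k/ (velar) → [ŋ]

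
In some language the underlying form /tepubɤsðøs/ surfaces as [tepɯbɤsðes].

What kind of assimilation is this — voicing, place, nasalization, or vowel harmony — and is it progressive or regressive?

/u/→[ɯ] /ø/→[e].
Vowels agree with the first vowel, so the harmony is progressive.

vowel harmony, progressive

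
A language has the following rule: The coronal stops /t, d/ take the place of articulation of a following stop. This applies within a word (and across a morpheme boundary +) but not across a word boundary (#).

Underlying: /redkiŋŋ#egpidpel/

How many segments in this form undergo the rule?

2

/d/ before /k/ (velar) → [g]
/d/ before /p/ (labial) → [b]
2 segments change.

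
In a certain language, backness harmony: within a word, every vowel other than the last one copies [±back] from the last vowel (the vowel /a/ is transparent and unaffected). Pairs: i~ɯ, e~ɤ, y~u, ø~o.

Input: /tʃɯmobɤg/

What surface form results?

no segment meets the rule's conditions; no change.

[tʃɯmobɤg]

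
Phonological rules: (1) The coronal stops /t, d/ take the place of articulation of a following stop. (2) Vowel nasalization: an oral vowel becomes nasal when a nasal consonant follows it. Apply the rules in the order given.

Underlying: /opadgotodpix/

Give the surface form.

Rule 1: /d/ before /g/ (velar) → [g]
Rule 1: /d/ before /p/ (labial) → [b]
After rule 1: opaggotobpix
Rule 2: no segment meets the rule's conditions; no change.

[opaggotobpix]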